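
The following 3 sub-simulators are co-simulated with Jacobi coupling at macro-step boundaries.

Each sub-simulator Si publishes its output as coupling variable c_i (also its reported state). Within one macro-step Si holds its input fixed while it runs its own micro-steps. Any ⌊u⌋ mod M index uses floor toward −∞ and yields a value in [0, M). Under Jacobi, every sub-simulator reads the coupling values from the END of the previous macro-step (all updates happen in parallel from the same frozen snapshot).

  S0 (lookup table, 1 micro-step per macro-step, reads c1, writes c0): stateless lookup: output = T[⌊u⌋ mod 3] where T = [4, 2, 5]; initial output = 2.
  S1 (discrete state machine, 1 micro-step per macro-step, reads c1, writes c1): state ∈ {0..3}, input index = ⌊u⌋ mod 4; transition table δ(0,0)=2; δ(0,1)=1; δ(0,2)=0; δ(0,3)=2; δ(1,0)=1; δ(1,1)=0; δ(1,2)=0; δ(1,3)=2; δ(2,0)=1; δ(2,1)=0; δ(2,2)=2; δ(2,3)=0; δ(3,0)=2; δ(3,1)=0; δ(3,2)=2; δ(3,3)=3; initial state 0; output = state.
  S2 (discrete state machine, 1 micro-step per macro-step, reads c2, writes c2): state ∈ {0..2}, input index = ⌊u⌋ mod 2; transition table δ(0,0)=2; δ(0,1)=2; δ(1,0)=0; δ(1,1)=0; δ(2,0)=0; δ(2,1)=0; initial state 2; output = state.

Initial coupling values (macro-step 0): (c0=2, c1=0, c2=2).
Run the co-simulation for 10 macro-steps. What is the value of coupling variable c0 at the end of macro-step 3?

macro 1: S0 reads c1=0 → after 1×micro: 4; S1 reads c1=0 → after 1×micro: 2; S2 reads c2=2 → after 1×micro: 0 ⇒ (c0=4, c1=2, c2=0)
macro 2: S0 reads c1=2 → after 1×micro: 5; S1 reads c1=2 → after 1×micro: 2; S2 reads c2=0 → after 1×micro: 2 ⇒ (c0=5, c1=2, c2=2)
macro 3: S0 reads c1=2 → after 1×micro: 5; S1 reads c1=2 → after 1×micro: 2; S2 reads c2=2 → after 1×micro: 0 ⇒ (c0=5, c1=2, c2=0)
macro 4: S0 reads c1=2 → after 1×micro: 5; S1 reads c1=2 → after 1×micro: 2; S2 reads c2=0 → after 1×micro: 2 ⇒ (c0=5, c1=2, c2=2)
macro 5: S0 reads c1=2 → after 1×micro: 5; S1 reads c1=2 → after 1×micro: 2; S2 reads c2=2 → after 1×micro: 0 ⇒ (c0=5, c1=2, c2=0)
macro 6: S0 reads c1=2 → after 1×micro: 5; S1 reads c1=2 → after 1×micro: 2; S2 reads c2=0 → after 1×micro: 2 ⇒ (c0=5, c1=2, c2=2)
macro 7: S0 reads c1=2 → after 1×micro: 5; S1 reads c1=2 → after 1×micro: 2; S2 reads c2=2 → after 1×micro: 0 ⇒ (c0=5, c1=2, c2=0)
macro 8: S0 reads c1=2 → after 1×micro: 5; S1 reads c1=2 → after 1×micro: 2; S2 reads c2=0 → after 1×micro: 2 ⇒ (c0=5, c1=2, c2=2)
macro 9: S0 reads c1=2 → after 1×micro: 5; S1 reads c1=2 → after 1×micro: 2; S2 reads c2=2 → after 1×micro: 0 ⇒ (c0=5, c1=2, c2=0)
macro 10: S0 reads c1=2 → after 1×micro: 5; S1 reads c1=2 → after 1×micro: 2; S2 reads c2=0 → after 1×micro: 2 ⇒ (c0=5, c1=2, c2=2)

c0 at macro-step 3 = 5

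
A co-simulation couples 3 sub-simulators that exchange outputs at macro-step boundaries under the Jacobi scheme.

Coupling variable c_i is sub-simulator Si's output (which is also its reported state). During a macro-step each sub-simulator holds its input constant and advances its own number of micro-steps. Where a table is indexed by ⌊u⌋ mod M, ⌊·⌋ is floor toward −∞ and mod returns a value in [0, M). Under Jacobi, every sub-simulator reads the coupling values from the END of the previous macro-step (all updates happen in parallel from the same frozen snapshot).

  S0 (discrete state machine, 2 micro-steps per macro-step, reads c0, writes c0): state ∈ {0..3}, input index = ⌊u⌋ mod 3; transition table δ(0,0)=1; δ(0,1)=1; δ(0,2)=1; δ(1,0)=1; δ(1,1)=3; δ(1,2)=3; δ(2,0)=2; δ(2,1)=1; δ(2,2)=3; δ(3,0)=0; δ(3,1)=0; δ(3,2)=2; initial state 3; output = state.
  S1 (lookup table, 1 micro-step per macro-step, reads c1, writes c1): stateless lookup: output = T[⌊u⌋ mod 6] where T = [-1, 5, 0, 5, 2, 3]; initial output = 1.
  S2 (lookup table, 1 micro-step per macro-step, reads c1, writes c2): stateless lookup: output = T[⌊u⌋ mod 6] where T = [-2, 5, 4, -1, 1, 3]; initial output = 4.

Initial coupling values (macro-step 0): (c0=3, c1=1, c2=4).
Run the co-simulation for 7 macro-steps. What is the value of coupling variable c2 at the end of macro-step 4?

c2 at macro-step 4 = 3

macro 1: S0 reads c0=3 → after 2×micro: 1; S1 reads c1=1 → after 1×micro: 5; S2 reads c1=1 → after 1×micro: 5 ⇒ (c0=1, c1=5, c2=5)
macro 2: S0 reads c0=1 → after 2×micro: 0; S1 reads c1=5 → after 1×micro: 3; S2 reads c1=5 → after 1×micro: 3 ⇒ (c0=0, c1=3, c2=3)
macro 3: S0 reads c0=0 → after 2×micro: 1; S1 reads c1=3 → after 1×micro: 5; S2 reads c1=3 → after 1×micro: -1 ⇒ (c0=1, c1=5, c2=-1)
macro 4: S0 reads c0=1 → after 2×micro: 0; S1 reads c1=5 → after 1×micro: 3; S2 reads c1=5 → after 1×micro: 3 ⇒ (c0=0, c1=3, c2=3)
macro 5: S0 reads c0=0 → after 2×micro: 1; S1 reads c1=3 → after 1×micro: 5; S2 reads c1=3 → after 1×micro: -1 ⇒ (c0=1, c1=5, c2=-1)
macro 6: S0 reads c0=1 → after 2×micro: 0; S1 reads c1=5 → after 1×micro: 3; S2 reads c1=5 → after 1×micro: 3 ⇒ (c0=0, c1=3, c2=3)
macro 7: S0 reads c0=0 → after 2×micro: 1; S1 reads c1=3 → after 1×micro: 5; S2 reads c1=3 → after 1×micro: -1 ⇒ (c0=1, c1=5, c2=-1)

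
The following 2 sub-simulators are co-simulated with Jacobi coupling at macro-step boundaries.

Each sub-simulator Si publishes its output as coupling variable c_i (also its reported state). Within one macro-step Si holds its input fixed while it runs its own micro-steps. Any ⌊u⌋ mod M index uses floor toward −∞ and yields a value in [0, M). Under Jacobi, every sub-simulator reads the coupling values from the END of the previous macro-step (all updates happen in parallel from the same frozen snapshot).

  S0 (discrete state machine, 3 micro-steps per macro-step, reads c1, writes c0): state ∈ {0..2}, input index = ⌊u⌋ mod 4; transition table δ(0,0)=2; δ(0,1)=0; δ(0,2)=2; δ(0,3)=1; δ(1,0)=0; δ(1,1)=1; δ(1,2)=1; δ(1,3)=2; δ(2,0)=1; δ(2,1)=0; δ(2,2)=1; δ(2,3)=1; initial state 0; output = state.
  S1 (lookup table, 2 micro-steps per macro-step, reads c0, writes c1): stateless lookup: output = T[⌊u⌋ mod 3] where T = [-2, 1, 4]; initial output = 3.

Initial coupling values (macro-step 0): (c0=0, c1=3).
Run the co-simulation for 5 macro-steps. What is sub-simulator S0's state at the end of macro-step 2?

S0 state at macro-step 2 = 1

macro 1: S0 reads c1=3 → after 3×micro: 1; S1 reads c0=0 → after 2×micro: -2 ⇒ (c0=1, c1=-2)
macro 2: S0 reads c1=-2 → after 3×micro: 1; S1 reads c0=1 → after 2×micro: 1 ⇒ (c0=1, c1=1)
macro 3: S0 reads c1=1 → after 3×micro: 1; S1 reads c0=1 → after 2×micro: 1 ⇒ (c0=1, c1=1)
macro 4: S0 reads c1=1 → after 3×micro: 1; S1 reads c0=1 → after 2×micro: 1 ⇒ (c0=1, c1=1)
macro 5: S0 reads c1=1 → after 3×micro: 1; S1 reads c0=1 → after 2×micro: 1 ⇒ (c0=1, c1=1)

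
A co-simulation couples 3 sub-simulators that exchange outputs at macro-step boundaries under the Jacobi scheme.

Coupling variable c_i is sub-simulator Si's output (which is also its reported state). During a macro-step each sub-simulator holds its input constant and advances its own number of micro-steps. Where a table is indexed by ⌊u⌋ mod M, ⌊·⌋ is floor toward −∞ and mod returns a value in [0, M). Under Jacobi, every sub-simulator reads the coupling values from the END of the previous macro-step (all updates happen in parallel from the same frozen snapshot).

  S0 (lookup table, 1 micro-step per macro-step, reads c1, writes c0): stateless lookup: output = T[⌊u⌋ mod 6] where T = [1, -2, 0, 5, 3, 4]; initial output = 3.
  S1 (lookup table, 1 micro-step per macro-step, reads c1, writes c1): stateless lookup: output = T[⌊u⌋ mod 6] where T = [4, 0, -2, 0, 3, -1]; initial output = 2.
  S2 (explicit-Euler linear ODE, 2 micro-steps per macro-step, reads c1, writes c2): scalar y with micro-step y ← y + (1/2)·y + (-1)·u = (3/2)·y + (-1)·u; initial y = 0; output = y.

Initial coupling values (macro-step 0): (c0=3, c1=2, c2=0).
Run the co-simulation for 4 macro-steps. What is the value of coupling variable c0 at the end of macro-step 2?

c0 at macro-step 2 = 3

macro 1: S0 reads c1=2 → after 1×micro: 0; S1 reads c1=2 → after 1×micro: -2; S2 reads c1=2 → after 2×micro: -5 ⇒ (c0=0, c1=-2, c2=-5)
macro 2: S0 reads c1=-2 → after 1×micro: 3; S1 reads c1=-2 → after 1×micro: 3; S2 reads c1=-2 → after 2×micro: -25/4 ⇒ (c0=3, c1=3, c2=-25/4)
macro 3: S0 reads c1=3 → after 1×micro: 5; S1 reads c1=3 → after 1×micro: 0; S2 reads c1=3 → after 2×micro: -345/16 ⇒ (c0=5, c1=0, c2=-345/16)
macro 4: S0 reads c1=0 → after 1×micro: 1; S1 reads c1=0 → after 1×micro: 4; S2 reads c1=0 → after 2×micro: -3105/64 ⇒ (c0=1, c1=4, c2=-3105/64)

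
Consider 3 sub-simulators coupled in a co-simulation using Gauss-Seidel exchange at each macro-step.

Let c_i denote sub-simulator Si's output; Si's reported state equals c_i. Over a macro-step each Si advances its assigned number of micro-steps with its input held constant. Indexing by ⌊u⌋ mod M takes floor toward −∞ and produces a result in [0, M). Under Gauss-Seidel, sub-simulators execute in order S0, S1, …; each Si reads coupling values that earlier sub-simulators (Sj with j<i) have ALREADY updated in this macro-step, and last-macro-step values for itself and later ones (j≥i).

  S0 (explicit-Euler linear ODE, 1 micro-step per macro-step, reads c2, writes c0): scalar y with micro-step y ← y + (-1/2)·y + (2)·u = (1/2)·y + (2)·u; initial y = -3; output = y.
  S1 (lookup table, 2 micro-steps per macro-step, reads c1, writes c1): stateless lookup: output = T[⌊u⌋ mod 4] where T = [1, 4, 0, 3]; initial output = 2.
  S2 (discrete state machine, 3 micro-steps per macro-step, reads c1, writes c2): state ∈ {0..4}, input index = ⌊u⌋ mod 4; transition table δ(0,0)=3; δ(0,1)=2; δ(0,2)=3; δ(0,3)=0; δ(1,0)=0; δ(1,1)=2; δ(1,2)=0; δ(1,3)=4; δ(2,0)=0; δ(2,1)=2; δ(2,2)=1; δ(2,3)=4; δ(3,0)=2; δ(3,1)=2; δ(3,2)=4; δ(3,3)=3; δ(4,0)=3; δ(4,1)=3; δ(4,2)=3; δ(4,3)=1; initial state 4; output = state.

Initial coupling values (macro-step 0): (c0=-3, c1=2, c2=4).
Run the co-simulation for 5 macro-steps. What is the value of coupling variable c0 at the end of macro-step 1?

c0 at macro-step 1 = 13/2

macro 1: S0 reads c2=4 → after 1×micro: 13/2; S1 reads c1=2 → after 2×micro: 0; S2 reads c1=0 → after 3×micro: 0 ⇒ (c0=13/2, c1=0, c2=0)
macro 2: S0 reads c2=0 → after 1×micro: 13/4; S1 reads c1=0 → after 2×micro: 1; S2 reads c1=1 → after 3×micro: 2 ⇒ (c0=13/4, c1=1, c2=2)
macro 3: S0 reads c2=2 → after 1×micro: 45/8; S1 reads c1=1 → after 2×micro: 4; S2 reads c1=4 → after 3×micro: 2 ⇒ (c0=45/8, c1=4, c2=2)
macro 4: S0 reads c2=2 → after 1×micro: 109/16; S1 reads c1=4 → after 2×micro: 1; S2 reads c1=1 → after 3×micro: 2 ⇒ (c0=109/16, c1=1, c2=2)
macro 5: S0 reads c2=2 → after 1×micro: 237/32; S1 reads c1=1 → after 2×micro: 4; S2 reads c1=4 → after 3×micro: 2 ⇒ (c0=237/32, c1=4, c2=2)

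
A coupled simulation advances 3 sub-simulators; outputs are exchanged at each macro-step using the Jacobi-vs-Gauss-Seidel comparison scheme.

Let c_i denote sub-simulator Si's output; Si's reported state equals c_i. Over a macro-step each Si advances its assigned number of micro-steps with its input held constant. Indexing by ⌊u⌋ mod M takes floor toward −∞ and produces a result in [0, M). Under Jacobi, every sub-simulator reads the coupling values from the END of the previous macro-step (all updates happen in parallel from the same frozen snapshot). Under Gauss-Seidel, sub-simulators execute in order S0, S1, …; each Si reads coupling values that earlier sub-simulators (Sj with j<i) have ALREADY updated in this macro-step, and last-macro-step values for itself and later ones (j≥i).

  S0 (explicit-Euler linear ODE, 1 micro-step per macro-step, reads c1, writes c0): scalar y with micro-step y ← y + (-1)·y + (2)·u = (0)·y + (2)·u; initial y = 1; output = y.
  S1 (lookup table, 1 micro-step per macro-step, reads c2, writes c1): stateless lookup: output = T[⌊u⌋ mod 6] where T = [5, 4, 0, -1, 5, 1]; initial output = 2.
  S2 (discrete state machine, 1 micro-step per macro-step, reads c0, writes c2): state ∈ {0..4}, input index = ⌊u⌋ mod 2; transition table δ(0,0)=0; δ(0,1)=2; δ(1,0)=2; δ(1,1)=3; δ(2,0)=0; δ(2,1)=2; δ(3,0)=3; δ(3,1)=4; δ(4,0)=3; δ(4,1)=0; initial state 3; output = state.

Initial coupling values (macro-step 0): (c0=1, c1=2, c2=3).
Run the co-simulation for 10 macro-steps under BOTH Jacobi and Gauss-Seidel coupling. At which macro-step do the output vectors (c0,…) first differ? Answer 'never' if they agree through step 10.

first divergence at macro-step: 1

[Jacobi] macro 1: S0 reads c1=2 → after 1×micro: 4; S1 reads c2=3 → after 1×micro: -1; S2 reads c0=1 → after 1×micro: 4 ⇒ (c0=4, c1=-1, c2=4)
[Jacobi] macro 2: S0 reads c1=-1 → after 1×micro: -2; S1 reads c2=4 → after 1×micro: 5; S2 reads c0=4 → after 1×micro: 3 ⇒ (c0=-2, c1=5, c2=3)
[Jacobi] macro 3: S0 reads c1=5 → after 1×micro: 10; S1 reads c2=3 → after 1×micro: -1; S2 reads c0=-2 → after 1×micro: 3 ⇒ (c0=10, c1=-1, c2=3)
[Jacobi] macro 4: S0 reads c1=-1 → after 1×micro: -2; S1 reads c2=3 → after 1×micro: -1; S2 reads c0=10 → after 1×micro: 3 ⇒ (c0=-2, c1=-1, c2=3)
[Jacobi] macro 5: S0 reads c1=-1 → after 1×micro: -2; S1 reads c2=3 → after 1×micro: -1; S2 reads c0=-2 → after 1×micro: 3 ⇒ (c0=-2, c1=-1, c2=3)
[Jacobi] macro 6: S0 reads c1=-1 → after 1×micro: -2; S1 reads c2=3 → after 1×micro: -1; S2 reads c0=-2 → after 1×micro: 3 ⇒ (c0=-2, c1=-1, c2=3)
[Jacobi] macro 7: S0 reads c1=-1 → after 1×micro: -2; S1 reads c2=3 → after 1×micro: -1; S2 reads c0=-2 → after 1×micro: 3 ⇒ (c0=-2, c1=-1, c2=3)
[Jacobi] macro 8: S0 reads c1=-1 → after 1×micro: -2; S1 reads c2=3 → after 1×micro: -1; S2 reads c0=-2 → after 1×micro: 3 ⇒ (c0=-2, c1=-1, c2=3)
[Jacobi] macro 9: S0 reads c1=-1 → after 1×micro: -2; S1 reads c2=3 → after 1×micro: -1; S2 reads c0=-2 → after 1×micro: 3 ⇒ (c0=-2, c1=-1, c2=3)
[Jacobi] macro 10: S0 reads c1=-1 → after 1×micro: -2; S1 reads c2=3 → after 1×micro: -1; S2 reads c0=-2 → after 1×micro: 3 ⇒ (c0=-2, c1=-1, c2=3)
[Gauss-Seidel] macro 1: S0 reads c1=2 → after 1×micro: 4; S1 reads c2=3 → after 1×micro: -1; S2 reads c0=4 → after 1×micro: 3 ⇒ (c0=4, c1=-1, c2=3)
[Gauss-Seidel] macro 2: S0 reads c1=-1 → after 1×micro: -2; S1 reads c2=3 → after 1×micro: -1; S2 reads c0=-2 → after 1×micro: 3 ⇒ (c0=-2, c1=-1, c2=3)
[Gauss-Seidel] macro 3: S0 reads c1=-1 → after 1×micro: -2; S1 reads c2=3 → after 1×micro: -1; S2 reads c0=-2 → after 1×micro: 3 ⇒ (c0=-2, c1=-1, c2=3)
[Gauss-Seidel] macro 4: S0 reads c1=-1 → after 1×micro: -2; S1 reads c2=3 → after 1×micro: -1; S2 reads c0=-2 → after 1×micro: 3 ⇒ (c0=-2, c1=-1, c2=3)
[Gauss-Seidel] macro 5: S0 reads c1=-1 → after 1×micro: -2; S1 reads c2=3 → after 1×micro: -1; S2 reads c0=-2 → after 1×micro: 3 ⇒ (c0=-2, c1=-1, c2=3)
[Gauss-Seidel] macro 6: S0 reads c1=-1 → after 1×micro: -2; S1 reads c2=3 → after 1×micro: -1; S2 reads c0=-2 → after 1×micro: 3 ⇒ (c0=-2, c1=-1, c2=3)
[Gauss-Seidel] macro 7: S0 reads c1=-1 → after 1×micro: -2; S1 reads c2=3 → after 1×micro: -1; S2 reads c0=-2 → after 1×micro: 3 ⇒ (c0=-2, c1=-1, c2=3)
[Gauss-Seidel] macro 8: S0 reads c1=-1 → after 1×micro: -2; S1 reads c2=3 → after 1×micro: -1; S2 reads c0=-2 → after 1×micro: 3 ⇒ (c0=-2, c1=-1, c2=3)
[Gauss-Seidel] macro 9: S0 reads c1=-1 → after 1×micro: -2; S1 reads c2=3 → after 1×micro: -1; S2 reads c0=-2 → after 1×micro: 3 ⇒ (c0=-2, c1=-1, c2=3)
[Gauss-Seidel] macro 10: S0 reads c1=-1 → after 1×micro: -2; S1 reads c2=3 → after 1×micro: -1; S2 reads c0=-2 → after 1×micro: 3 ⇒ (c0=-2, c1=-1, c2=3)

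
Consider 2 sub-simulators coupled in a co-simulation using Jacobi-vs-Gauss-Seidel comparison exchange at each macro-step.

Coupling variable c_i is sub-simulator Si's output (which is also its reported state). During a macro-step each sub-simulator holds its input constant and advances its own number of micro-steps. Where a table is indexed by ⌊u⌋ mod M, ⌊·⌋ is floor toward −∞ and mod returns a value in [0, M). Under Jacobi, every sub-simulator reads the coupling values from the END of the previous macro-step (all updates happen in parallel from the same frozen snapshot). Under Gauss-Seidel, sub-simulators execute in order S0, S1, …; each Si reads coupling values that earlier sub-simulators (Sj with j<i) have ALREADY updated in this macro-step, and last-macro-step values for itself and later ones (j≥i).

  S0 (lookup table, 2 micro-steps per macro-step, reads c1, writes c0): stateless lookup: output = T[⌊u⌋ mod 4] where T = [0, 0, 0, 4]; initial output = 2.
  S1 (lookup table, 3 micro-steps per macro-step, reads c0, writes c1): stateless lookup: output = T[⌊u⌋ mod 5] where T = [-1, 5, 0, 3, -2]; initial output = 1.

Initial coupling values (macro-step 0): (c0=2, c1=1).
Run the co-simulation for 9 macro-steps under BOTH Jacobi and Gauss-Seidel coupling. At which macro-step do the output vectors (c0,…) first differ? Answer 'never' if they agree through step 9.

first divergence at macro-step: 1

[Jacobi] macro 1: S0 reads c1=1 → after 2×micro: 0; S1 reads c0=2 → after 3×micro: 0 ⇒ (c0=0, c1=0)
[Jacobi] macro 2: S0 reads c1=0 → after 2×micro: 0; S1 reads c0=0 → after 3×micro: -1 ⇒ (c0=0, c1=-1)
[Jacobi] macro 3: S0 reads c1=-1 → after 2×micro: 4; S1 reads c0=0 → after 3×micro: -1 ⇒ (c0=4, c1=-1)
[Jacobi] macro 4: S0 reads c1=-1 → after 2×micro: 4; S1 reads c0=4 → after 3×micro: -2 ⇒ (c0=4, c1=-2)
[Jacobi] macro 5: S0 reads c1=-2 → after 2×micro: 0; S1 reads c0=4 → after 3×micro: -2 ⇒ (c0=0, c1=-2)
[Jacobi] macro 6: S0 reads c1=-2 → after 2×micro: 0; S1 reads c0=0 → after 3×micro: -1 ⇒ (c0=0, c1=-1)
[Jacobi] macro 7: S0 reads c1=-1 → after 2×micro: 4; S1 reads c0=0 → after 3×micro: -1 ⇒ (c0=4, c1=-1)
[Jacobi] macro 8: S0 reads c1=-1 → after 2×micro: 4; S1 reads c0=4 → after 3×micro: -2 ⇒ (c0=4, c1=-2)
[Jacobi] macro 9: S0 reads c1=-2 → after 2×micro: 0; S1 reads c0=4 → after 3×micro: -2 ⇒ (c0=0, c1=-2)
[Gauss-Seidel] macro 1: S0 reads c1=1 → after 2×micro: 0; S1 reads c0=0 → after 3×micro: -1 ⇒ (c0=0, c1=-1)
[Gauss-Seidel] macro 2: S0 reads c1=-1 → after 2×micro: 4; S1 reads c0=4 → after 3×micro: -2 ⇒ (c0=4, c1=-2)
[Gauss-Seidel] macro 3: S0 reads c1=-2 → after 2×micro: 0; S1 reads c0=0 → after 3×micro: -1 ⇒ (c0=0, c1=-1)
[Gauss-Seidel] macro 4: S0 reads c1=-1 → after 2×micro: 4; S1 reads c0=4 → after 3×micro: -2 ⇒ (c0=4, c1=-2)
[Gauss-Seidel] macro 5: S0 reads c1=-2 → after 2×micro: 0; S1 reads c0=0 → after 3×micro: -1 ⇒ (c0=0, c1=-1)
[Gauss-Seidel] macro 6: S0 reads c1=-1 → after 2×micro: 4; S1 reads c0=4 → after 3×micro: -2 ⇒ (c0=4, c1=-2)
[Gauss-Seidel] macro 7: S0 reads c1=-2 → after 2×micro: 0; S1 reads c0=0 → after 3×micro: -1 ⇒ (c0=0, c1=-1)
[Gauss-Seidel] macro 8: S0 reads c1=-1 → after 2×micro: 4; S1 reads c0=4 → after 3×micro: -2 ⇒ (c0=4, c1=-2)
[Gauss-Seidel] macro 9: S0 reads c1=-2 → after 2×micro: 0; S1 reads c0=0 → after 3×micro: -1 ⇒ (c0=0, c1=-1)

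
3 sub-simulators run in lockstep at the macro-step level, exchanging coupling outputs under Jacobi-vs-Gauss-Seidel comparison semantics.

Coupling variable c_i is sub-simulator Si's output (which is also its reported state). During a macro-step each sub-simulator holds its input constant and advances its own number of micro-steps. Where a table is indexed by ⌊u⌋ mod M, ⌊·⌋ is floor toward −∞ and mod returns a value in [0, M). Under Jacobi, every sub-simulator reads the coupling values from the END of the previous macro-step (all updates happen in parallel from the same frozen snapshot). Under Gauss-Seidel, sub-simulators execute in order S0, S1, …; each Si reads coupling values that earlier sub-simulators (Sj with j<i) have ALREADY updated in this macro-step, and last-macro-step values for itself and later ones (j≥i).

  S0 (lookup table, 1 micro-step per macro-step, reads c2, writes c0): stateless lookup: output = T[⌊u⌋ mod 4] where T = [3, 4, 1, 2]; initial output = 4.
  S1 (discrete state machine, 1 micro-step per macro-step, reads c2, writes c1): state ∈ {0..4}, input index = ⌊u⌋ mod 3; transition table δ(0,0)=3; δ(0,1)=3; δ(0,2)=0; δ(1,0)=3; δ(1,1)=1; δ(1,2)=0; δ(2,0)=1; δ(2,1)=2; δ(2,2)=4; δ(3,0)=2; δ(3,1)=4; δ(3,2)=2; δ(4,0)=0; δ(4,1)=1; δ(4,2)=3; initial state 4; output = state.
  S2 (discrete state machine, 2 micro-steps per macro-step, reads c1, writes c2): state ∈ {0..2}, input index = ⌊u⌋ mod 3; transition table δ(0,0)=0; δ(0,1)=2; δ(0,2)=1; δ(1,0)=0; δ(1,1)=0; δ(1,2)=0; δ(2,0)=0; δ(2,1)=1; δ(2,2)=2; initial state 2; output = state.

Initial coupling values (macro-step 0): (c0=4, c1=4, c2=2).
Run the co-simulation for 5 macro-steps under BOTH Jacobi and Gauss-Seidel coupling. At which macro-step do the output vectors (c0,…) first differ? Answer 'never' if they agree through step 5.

[Jacobi] macro 1: S0 reads c2=2 → after 1×micro: 1; S1 reads c2=2 → after 1×micro: 3; S2 reads c1=4 → after 2×micro: 0 ⇒ (c0=1, c1=3, c2=0)
[Jacobi] macro 2: S0 reads c2=0 → after 1×micro: 3; S1 reads c2=0 → after 1×micro: 2; S2 reads c1=3 → after 2×micro: 0 ⇒ (c0=3, c1=2, c2=0)
[Jacobi] macro 3: S0 reads c2=0 → after 1×micro: 3; S1 reads c2=0 → after 1×micro: 1; S2 reads c1=2 → after 2×micro: 0 ⇒ (c0=3, c1=1, c2=0)
[Jacobi] macro 4: S0 reads c2=0 → after 1×micro: 3; S1 reads c2=0 → after 1×micro: 3; S2 reads c1=1 → after 2×micro: 1 ⇒ (c0=3, c1=3, c2=1)
[Jacobi] macro 5: S0 reads c2=1 → after 1×micro: 4; S1 reads c2=1 → after 1×micro: 4; S2 reads c1=3 → after 2×micro: 0 ⇒ (c0=4, c1=4, c2=0)
[Gauss-Seidel] macro 1: S0 reads c2=2 → after 1×micro: 1; S1 reads c2=2 → after 1×micro: 3; S2 reads c1=3 → after 2×micro: 0 ⇒ (c0=1, c1=3, c2=0)
[Gauss-Seidel] macro 2: S0 reads c2=0 → after 1×micro: 3; S1 reads c2=0 → after 1×micro: 2; S2 reads c1=2 → after 2×micro: 0 ⇒ (c0=3, c1=2, c2=0)
[Gauss-Seidel] macro 3: S0 reads c2=0 → after 1×micro: 3; S1 reads c2=0 → after 1×micro: 1; S2 reads c1=1 → after 2×micro: 1 ⇒ (c0=3, c1=1, c2=1)
[Gauss-Seidel] macro 4: S0 reads c2=1 → after 1×micro: 4; S1 reads c2=1 → after 1×micro: 1; S2 reads c1=1 → after 2×micro: 2 ⇒ (c0=4, c1=1, c2=2)
[Gauss-Seidel] macro 5: S0 reads c2=2 → after 1×micro: 1; S1 reads c2=2 → after 1×micro: 0; S2 reads c1=0 → after 2×micro: 0 ⇒ (c0=1, c1=0, c2=0)

first divergence at macro-step: 3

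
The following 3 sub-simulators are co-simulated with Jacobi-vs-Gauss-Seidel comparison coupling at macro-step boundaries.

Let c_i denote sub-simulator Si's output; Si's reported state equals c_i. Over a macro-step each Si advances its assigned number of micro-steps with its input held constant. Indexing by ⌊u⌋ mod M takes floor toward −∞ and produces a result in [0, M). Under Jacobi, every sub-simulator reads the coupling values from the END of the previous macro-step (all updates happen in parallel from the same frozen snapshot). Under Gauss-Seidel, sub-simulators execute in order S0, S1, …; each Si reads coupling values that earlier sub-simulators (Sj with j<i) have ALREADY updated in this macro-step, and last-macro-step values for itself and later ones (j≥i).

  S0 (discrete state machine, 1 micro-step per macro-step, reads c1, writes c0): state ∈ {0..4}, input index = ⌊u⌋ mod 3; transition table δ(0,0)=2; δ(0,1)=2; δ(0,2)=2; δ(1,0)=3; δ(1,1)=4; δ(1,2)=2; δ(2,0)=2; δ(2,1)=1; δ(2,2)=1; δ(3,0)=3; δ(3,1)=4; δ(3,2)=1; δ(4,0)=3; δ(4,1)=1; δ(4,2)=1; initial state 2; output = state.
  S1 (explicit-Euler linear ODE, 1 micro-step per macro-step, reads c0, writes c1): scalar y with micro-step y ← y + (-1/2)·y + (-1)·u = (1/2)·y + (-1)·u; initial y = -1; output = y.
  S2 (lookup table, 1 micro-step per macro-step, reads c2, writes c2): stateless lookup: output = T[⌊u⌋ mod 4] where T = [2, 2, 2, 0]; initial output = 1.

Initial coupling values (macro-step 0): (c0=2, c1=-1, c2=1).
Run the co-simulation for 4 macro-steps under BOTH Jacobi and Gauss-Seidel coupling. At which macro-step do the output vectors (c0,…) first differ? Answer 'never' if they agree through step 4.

first divergence at macro-step: 1

[Jacobi] macro 1: S0 reads c1=-1 → after 1×micro: 1; S1 reads c0=2 → after 1×micro: -5/2; S2 reads c2=1 → after 1×micro: 2 ⇒ (c0=1, c1=-5/2, c2=2)
[Jacobi] macro 2: S0 reads c1=-5/2 → after 1×micro: 3; S1 reads c0=1 → after 1×micro: -9/4; S2 reads c2=2 → after 1×micro: 2 ⇒ (c0=3, c1=-9/4, c2=2)
[Jacobi] macro 3: S0 reads c1=-9/4 → after 1×micro: 3; S1 reads c0=3 → after 1×micro: -33/8; S2 reads c2=2 → after 1×micro: 2 ⇒ (c0=3, c1=-33/8, c2=2)
[Jacobi] macro 4: S0 reads c1=-33/8 → after 1×micro: 4; S1 reads c0=3 → after 1×micro: -81/16; S2 reads c2=2 → after 1×micro: 2 ⇒ (c0=4, c1=-81/16, c2=2)
[Gauss-Seidel] macro 1: S0 reads c1=-1 → after 1×micro: 1; S1 reads c0=1 → after 1×micro: -3/2; S2 reads c2=1 → after 1×micro: 2 ⇒ (c0=1, c1=-3/2, c2=2)
[Gauss-Seidel] macro 2: S0 reads c1=-3/2 → after 1×micro: 4; S1 reads c0=4 → after 1×micro: -19/4; S2 reads c2=2 → after 1×micro: 2 ⇒ (c0=4, c1=-19/4, c2=2)
[Gauss-Seidel] macro 3: S0 reads c1=-19/4 → after 1×micro: 1; S1 reads c0=1 → after 1×micro: -27/8; S2 reads c2=2 → after 1×micro: 2 ⇒ (c0=1, c1=-27/8, c2=2)
[Gauss-Seidel] macro 4: S0 reads c1=-27/8 → after 1×micro: 2; S1 reads c0=2 → after 1×micro: -59/16; S2 reads c2=2 → after 1×micro: 2 ⇒ (c0=2, c1=-59/16, c2=2)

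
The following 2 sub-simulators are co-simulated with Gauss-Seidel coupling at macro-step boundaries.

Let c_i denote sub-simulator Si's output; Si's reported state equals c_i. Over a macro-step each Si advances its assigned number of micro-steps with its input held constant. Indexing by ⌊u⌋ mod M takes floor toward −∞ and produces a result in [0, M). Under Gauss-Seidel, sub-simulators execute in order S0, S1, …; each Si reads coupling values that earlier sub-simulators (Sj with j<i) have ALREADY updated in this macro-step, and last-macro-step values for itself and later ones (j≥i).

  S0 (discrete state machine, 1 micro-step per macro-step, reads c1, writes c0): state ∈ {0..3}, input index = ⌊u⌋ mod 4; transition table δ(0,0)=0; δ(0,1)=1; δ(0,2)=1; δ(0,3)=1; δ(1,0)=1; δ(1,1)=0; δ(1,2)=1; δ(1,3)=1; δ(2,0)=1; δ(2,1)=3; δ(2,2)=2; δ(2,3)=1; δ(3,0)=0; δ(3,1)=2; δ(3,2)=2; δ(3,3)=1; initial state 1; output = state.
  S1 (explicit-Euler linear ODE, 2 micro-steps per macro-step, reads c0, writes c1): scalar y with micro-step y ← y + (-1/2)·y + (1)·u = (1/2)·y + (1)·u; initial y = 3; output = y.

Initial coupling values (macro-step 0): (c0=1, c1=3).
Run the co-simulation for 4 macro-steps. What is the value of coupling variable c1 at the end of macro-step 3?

c1 at macro-step 3 = 129/64

macro 1: S0 reads c1=3 → after 1×micro: 1; S1 reads c0=1 → after 2×micro: 9/4 ⇒ (c0=1, c1=9/4)
macro 2: S0 reads c1=9/4 → after 1×micro: 1; S1 reads c0=1 → after 2×micro: 33/16 ⇒ (c0=1, c1=33/16)
macro 3: S0 reads c1=33/16 → after 1×micro: 1; S1 reads c0=1 → after 2×micro: 129/64 ⇒ (c0=1, c1=129/64)
macro 4: S0 reads c1=129/64 → after 1×micro: 1; S1 reads c0=1 → after 2×micro: 513/256 ⇒ (c0=1, c1=513/256)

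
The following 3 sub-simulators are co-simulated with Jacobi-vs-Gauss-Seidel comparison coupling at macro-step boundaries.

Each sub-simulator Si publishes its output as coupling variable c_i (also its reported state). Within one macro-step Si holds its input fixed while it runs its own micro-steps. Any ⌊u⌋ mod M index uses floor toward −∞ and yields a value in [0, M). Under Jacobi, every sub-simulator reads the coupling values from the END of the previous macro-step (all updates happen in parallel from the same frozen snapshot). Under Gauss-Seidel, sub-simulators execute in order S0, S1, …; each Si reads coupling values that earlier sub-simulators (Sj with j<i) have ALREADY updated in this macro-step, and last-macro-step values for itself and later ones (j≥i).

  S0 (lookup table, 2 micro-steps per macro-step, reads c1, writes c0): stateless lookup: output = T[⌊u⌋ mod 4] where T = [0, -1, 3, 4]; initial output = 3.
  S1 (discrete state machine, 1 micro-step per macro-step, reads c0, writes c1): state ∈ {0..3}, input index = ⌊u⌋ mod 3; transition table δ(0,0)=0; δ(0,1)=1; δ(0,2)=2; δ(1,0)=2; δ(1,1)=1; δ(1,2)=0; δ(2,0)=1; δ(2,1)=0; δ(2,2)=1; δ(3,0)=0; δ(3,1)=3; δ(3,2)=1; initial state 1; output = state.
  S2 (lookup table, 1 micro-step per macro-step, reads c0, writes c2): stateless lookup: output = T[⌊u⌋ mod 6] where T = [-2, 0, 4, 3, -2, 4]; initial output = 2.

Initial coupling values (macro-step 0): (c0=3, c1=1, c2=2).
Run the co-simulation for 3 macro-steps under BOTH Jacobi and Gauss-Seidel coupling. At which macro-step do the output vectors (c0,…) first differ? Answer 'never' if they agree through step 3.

first divergence at macro-step: 1

[Jacobi] macro 1: S0 reads c1=1 → after 2×micro: -1; S1 reads c0=3 → after 1×micro: 2; S2 reads c0=3 → after 1×micro: 3 ⇒ (c0=-1, c1=2, c2=3)
[Jacobi] macro 2: S0 reads c1=2 → after 2×micro: 3; S1 reads c0=-1 → after 1×micro: 1; S2 reads c0=-1 → after 1×micro: 4 ⇒ (c0=3, c1=1, c2=4)
[Jacobi] macro 3: S0 reads c1=1 → after 2×micro: -1; S1 reads c0=3 → after 1×micro: 2; S2 reads c0=3 → after 1×micro: 3 ⇒ (c0=-1, c1=2, c2=3)
[Gauss-Seidel] macro 1: S0 reads c1=1 → after 2×micro: -1; S1 reads c0=-1 → after 1×micro: 0; S2 reads c0=-1 → after 1×micro: 4 ⇒ (c0=-1, c1=0, c2=4)
[Gauss-Seidel] macro 2: S0 reads c1=0 → after 2×micro: 0; S1 reads c0=0 → after 1×micro: 0; S2 reads c0=0 → after 1×micro: -2 ⇒ (c0=0, c1=0, c2=-2)
[Gauss-Seidel] macro 3: S0 reads c1=0 → after 2×micro: 0; S1 reads c0=0 → after 1×micro: 0; S2 reads c0=0 → after 1×micro: -2 ⇒ (c0=0, c1=0, c2=-2)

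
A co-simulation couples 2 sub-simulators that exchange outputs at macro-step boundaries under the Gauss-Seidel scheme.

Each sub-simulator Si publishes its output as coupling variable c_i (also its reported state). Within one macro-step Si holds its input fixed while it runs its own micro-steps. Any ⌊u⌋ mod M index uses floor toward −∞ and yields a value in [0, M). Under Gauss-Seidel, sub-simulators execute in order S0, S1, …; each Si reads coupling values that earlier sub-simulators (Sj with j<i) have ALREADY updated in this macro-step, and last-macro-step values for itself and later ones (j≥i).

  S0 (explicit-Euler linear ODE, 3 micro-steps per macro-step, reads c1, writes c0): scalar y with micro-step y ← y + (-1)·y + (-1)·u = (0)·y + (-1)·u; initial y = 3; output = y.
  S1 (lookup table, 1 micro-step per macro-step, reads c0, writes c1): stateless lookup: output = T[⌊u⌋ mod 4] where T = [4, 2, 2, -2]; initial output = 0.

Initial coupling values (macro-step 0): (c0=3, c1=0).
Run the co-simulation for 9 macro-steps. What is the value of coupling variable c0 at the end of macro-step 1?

c0 at macro-step 1 = 0

macro 1: S0 reads c1=0 → after 3×micro: 0; S1 reads c0=0 → after 1×micro: 4 ⇒ (c0=0, c1=4)
macro 2: S0 reads c1=4 → after 3×micro: -4; S1 reads c0=-4 → after 1×micro: 4 ⇒ (c0=-4, c1=4)
macro 3: S0 reads c1=4 → after 3×micro: -4; S1 reads c0=-4 → after 1×micro: 4 ⇒ (c0=-4, c1=4)
macro 4: S0 reads c1=4 → after 3×micro: -4; S1 reads c0=-4 → after 1×micro: 4 ⇒ (c0=-4, c1=4)
macro 5: S0 reads c1=4 → after 3×micro: -4; S1 reads c0=-4 → after 1×micro: 4 ⇒ (c0=-4, c1=4)
macro 6: S0 reads c1=4 → after 3×micro: -4; S1 reads c0=-4 → after 1×micro: 4 ⇒ (c0=-4, c1=4)
macro 7: S0 reads c1=4 → after 3×micro: -4; S1 reads c0=-4 → after 1×micro: 4 ⇒ (c0=-4, c1=4)
macro 8: S0 reads c1=4 → after 3×micro: -4; S1 reads c0=-4 → after 1×micro: 4 ⇒ (c0=-4, c1=4)
macro 9: S0 reads c1=4 → after 3×micro: -4; S1 reads c0=-4 → after 1×micro: 4 ⇒ (c0=-4, c1=4)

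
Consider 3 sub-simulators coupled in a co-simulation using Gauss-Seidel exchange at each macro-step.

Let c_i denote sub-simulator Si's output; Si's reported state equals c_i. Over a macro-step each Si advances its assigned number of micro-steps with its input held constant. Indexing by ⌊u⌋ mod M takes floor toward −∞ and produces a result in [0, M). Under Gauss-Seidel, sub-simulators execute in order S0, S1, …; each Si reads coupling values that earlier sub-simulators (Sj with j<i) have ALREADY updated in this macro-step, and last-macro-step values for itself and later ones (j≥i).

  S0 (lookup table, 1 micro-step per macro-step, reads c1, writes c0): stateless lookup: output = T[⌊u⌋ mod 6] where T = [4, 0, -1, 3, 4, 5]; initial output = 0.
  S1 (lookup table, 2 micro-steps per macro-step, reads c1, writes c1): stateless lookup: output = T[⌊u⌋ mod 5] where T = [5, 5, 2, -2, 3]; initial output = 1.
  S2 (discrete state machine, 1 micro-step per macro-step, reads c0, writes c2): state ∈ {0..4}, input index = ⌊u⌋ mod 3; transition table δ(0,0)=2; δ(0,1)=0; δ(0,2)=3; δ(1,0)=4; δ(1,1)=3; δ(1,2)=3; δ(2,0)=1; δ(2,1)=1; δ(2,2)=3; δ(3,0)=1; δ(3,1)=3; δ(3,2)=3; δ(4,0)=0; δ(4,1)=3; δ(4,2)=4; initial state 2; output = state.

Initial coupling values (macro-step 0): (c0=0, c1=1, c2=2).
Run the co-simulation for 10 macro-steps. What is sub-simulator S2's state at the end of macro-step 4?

macro 1: S0 reads c1=1 → after 1×micro: 0; S1 reads c1=1 → after 2×micro: 5; S2 reads c0=0 → after 1×micro: 1 ⇒ (c0=0, c1=5, c2=1)
macro 2: S0 reads c1=5 → after 1×micro: 5; S1 reads c1=5 → after 2×micro: 5; S2 reads c0=5 → after 1×micro: 3 ⇒ (c0=5, c1=5, c2=3)
macro 3: S0 reads c1=5 → after 1×micro: 5; S1 reads c1=5 → after 2×micro: 5; S2 reads c0=5 → after 1×micro: 3 ⇒ (c0=5, c1=5, c2=3)
macro 4: S0 reads c1=5 → after 1×micro: 5; S1 reads c1=5 → after 2×micro: 5; S2 reads c0=5 → after 1×micro: 3 ⇒ (c0=5, c1=5, c2=3)
macro 5: S0 reads c1=5 → after 1×micro: 5; S1 reads c1=5 → after 2×micro: 5; S2 reads c0=5 → after 1×micro: 3 ⇒ (c0=5, c1=5, c2=3)
macro 6: S0 reads c1=5 → after 1×micro: 5; S1 reads c1=5 → after 2×micro: 5; S2 reads c0=5 → after 1×micro: 3 ⇒ (c0=5, c1=5, c2=3)
macro 7: S0 reads c1=5 → after 1×micro: 5; S1 reads c1=5 → after 2×micro: 5; S2 reads c0=5 → after 1×micro: 3 ⇒ (c0=5, c1=5, c2=3)
macro 8: S0 reads c1=5 → after 1×micro: 5; S1 reads c1=5 → after 2×micro: 5; S2 reads c0=5 → after 1×micro: 3 ⇒ (c0=5, c1=5, c2=3)
macro 9: S0 reads c1=5 → after 1×micro: 5; S1 reads c1=5 → after 2×micro: 5; S2 reads c0=5 → after 1×micro: 3 ⇒ (c0=5, c1=5, c2=3)
macro 10: S0 reads c1=5 → after 1×micro: 5; S1 reads c1=5 → after 2×micro: 5; S2 reads c0=5 → after 1×micro: 3 ⇒ (c0=5, c1=5, c2=3)

S2 state at macro-step 4 = 3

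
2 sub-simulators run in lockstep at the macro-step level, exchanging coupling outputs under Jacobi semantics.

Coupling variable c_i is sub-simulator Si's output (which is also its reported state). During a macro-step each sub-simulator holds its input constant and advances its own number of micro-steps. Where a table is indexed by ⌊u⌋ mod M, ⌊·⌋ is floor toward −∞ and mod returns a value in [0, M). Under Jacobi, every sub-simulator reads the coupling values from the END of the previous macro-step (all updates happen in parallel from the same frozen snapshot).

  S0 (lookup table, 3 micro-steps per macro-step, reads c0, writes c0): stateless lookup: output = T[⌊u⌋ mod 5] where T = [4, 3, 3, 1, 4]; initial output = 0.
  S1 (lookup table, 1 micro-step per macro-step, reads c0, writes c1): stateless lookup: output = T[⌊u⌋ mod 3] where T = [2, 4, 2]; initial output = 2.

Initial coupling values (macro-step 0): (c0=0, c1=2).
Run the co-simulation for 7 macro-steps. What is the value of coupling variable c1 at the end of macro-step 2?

c1 at macro-step 2 = 4

macro 1: S0 reads c0=0 → after 3×micro: 4; S1 reads c0=0 → after 1×micro: 2 ⇒ (c0=4, c1=2)
macro 2: S0 reads c0=4 → after 3×micro: 4; S1 reads c0=4 → after 1×micro: 4 ⇒ (c0=4, c1=4)
macro 3: S0 reads c0=4 → after 3×micro: 4; S1 reads c0=4 → after 1×micro: 4 ⇒ (c0=4, c1=4)
macro 4: S0 reads c0=4 → after 3×micro: 4; S1 reads c0=4 → after 1×micro: 4 ⇒ (c0=4, c1=4)
macro 5: S0 reads c0=4 → after 3×micro: 4; S1 reads c0=4 → after 1×micro: 4 ⇒ (c0=4, c1=4)
macro 6: S0 reads c0=4 → after 3×micro: 4; S1 reads c0=4 → after 1×micro: 4 ⇒ (c0=4, c1=4)
macro 7: S0 reads c0=4 → after 3×micro: 4; S1 reads c0=4 → after 1×micro: 4 ⇒ (c0=4, c1=4)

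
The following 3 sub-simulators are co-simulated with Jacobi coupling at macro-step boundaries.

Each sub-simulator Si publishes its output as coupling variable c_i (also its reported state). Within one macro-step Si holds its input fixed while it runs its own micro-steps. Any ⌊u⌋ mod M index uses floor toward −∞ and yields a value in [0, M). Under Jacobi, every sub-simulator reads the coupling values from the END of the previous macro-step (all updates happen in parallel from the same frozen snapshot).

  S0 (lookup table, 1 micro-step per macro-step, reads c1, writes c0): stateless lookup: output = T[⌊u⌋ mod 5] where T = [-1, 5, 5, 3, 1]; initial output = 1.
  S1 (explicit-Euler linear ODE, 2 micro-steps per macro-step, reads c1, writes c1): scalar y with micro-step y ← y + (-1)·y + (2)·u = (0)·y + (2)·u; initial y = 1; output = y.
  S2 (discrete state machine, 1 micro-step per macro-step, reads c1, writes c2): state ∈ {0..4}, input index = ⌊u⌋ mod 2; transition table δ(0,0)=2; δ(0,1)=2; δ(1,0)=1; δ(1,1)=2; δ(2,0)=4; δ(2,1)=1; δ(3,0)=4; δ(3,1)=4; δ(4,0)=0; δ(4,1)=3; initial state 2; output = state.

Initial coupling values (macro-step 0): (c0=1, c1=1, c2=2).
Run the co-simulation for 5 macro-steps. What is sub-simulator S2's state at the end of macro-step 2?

S2 state at macro-step 2 = 1

macro 1: S0 reads c1=1 → after 1×micro: 5; S1 reads c1=1 → after 2×micro: 2; S2 reads c1=1 → after 1×micro: 1 ⇒ (c0=5, c1=2, c2=1)
macro 2: S0 reads c1=2 → after 1×micro: 5; S1 reads c1=2 → after 2×micro: 4; S2 reads c1=2 → after 1×micro: 1 ⇒ (c0=5, c1=4, c2=1)
macro 3: S0 reads c1=4 → after 1×micro: 1; S1 reads c1=4 → after 2×micro: 8; S2 reads c1=4 → after 1×micro: 1 ⇒ (c0=1, c1=8, c2=1)
macro 4: S0 reads c1=8 → after 1×micro: 3; S1 reads c1=8 → after 2×micro: 16; S2 reads c1=8 → after 1×micro: 1 ⇒ (c0=3, c1=16, c2=1)
macro 5: S0 reads c1=16 → after 1×micro: 5; S1 reads c1=16 → after 2×micro: 32; S2 reads c1=16 → after 1×micro: 1 ⇒ (c0=5, c1=32, c2=1)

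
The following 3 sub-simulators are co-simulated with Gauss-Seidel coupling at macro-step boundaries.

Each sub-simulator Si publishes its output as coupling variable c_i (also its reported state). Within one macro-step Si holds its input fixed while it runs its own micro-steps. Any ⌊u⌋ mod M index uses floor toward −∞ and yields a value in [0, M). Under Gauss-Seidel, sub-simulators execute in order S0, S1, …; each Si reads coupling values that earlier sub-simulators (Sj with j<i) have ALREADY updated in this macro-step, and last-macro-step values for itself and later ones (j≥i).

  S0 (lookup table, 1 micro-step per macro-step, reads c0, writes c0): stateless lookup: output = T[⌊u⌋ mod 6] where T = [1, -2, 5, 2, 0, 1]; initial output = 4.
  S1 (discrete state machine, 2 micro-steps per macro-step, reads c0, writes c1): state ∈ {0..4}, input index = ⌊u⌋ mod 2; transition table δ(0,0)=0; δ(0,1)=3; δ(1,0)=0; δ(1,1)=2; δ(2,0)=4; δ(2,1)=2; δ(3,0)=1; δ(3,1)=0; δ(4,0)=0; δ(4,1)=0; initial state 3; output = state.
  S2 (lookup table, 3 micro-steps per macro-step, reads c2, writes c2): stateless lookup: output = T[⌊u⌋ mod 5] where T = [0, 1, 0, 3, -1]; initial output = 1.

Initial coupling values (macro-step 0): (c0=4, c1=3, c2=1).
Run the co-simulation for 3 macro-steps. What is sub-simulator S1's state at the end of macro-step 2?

S1 state at macro-step 2 = 0

macro 1: S0 reads c0=4 → after 1×micro: 0; S1 reads c0=0 → after 2×micro: 0; S2 reads c2=1 → after 3×micro: 1 ⇒ (c0=0, c1=0, c2=1)
macro 2: S0 reads c0=0 → after 1×micro: 1; S1 reads c0=1 → after 2×micro: 0; S2 reads c2=1 → after 3×micro: 1 ⇒ (c0=1, c1=0, c2=1)
macro 3: S0 reads c0=1 → after 1×micro: -2; S1 reads c0=-2 → after 2×micro: 0; S2 reads c2=1 → after 3×micro: 1 ⇒ (c0=-2, c1=0, c2=1)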